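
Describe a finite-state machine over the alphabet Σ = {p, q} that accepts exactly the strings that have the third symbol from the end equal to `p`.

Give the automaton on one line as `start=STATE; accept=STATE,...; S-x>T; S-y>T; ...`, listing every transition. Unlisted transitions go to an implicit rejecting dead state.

A DFA must remember the last 3 symbols (since which symbol is third-to-last isn't known until the input ends). Use one state per possible window of the last ≤3 symbols; accept from those whose window starts with `p`.
A 15-state machine:
          p    q  
>  S0     S1   S2 
   S1     S3   S4 
   S2     S5   S6 
   S3     S7   S8 
   S4     S9  S10 
   S5    S11  S12 
   S6    S13  S14 
 * S7     S7   S8 
 * S8     S9  S10 
 * S9    S11  S12 
 * S10   S13  S14 
   S11    S7   S8 
   S12    S9  S10 
   S13   S11  S12 
   S14   S13  S14 
(> = start, * = accepting)

start=S0; accept=S7,S8,S9,S10; S0-p>S1; S0-q>S2; S1-p>S3; S1-q>S4; S2-p>S5; S2-q>S6; S3-p>S7; S3-q>S8; S4-p>S9; S4-q>S10; S5-p>S11; S5-q>S12; S6-p>S13; S6-q>S14; S7-p>S7; S7-q>S8; S8-p>S9; S8-q>S10; S9-p>S11; S9-q>S12; S10-p>S13; S10-q>S14; S11-p>S7; S11-q>S8; S12-p>S9; S12-q>S10; S13-p>S11; S13-q>S12; S14-p>S13; S14-q>S14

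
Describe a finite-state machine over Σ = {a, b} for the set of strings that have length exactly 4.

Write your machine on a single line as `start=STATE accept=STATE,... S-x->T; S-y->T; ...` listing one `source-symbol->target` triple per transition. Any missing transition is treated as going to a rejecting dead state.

We only need to distinguish lengths 0, 1, …, 4, and '>4'. Chain q0 → q1 → q2 → q3 → q4 → q5 on every symbol, with q5 looping. Accepting states: {q4}.
A 6-state machine:
        a   b  
>  q0   q1  q1 
   q1   q2  q2 
   q2   q3  q3 
   q3   q4  q4 
 * q4   q5  q5 
   q5   q5  q5 
(> = start, * = accepting)

start=q0; accept=q4; q0-a->q1; q0-b->q1; q1-a->q2; q1-b->q2; q2-a->q3; q2-b->q3; q3-a->q4; q3-b->q4; q4-a->q5; q4-b->q5; q5-a->q5; q5-b->q5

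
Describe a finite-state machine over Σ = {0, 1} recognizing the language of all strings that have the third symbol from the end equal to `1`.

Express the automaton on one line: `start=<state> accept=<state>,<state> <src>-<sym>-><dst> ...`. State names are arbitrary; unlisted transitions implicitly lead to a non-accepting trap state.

Because acceptance depends on a position counted from the end, the machine has to buffer the most recent 3 symbols. Make each state the string of the last up-to-3 symbols read; on input `x` shift the window left and append `x`. Accept when the buffered window has length 3 and begins with `1`.
          0    1  
>  S0     S1   S2 
   S1     S3   S4 
   S2     S5   S6 
   S3     S7   S8 
   S4     S9  S10 
   S5    S11  S12 
   S6    S13  S14 
   S7     S7   S8 
   S8     S9  S10 
   S9    S11  S12 
   S10   S13  S14 
 * S11    S7   S8 
 * S12    S9  S10 
 * S13   S11  S12 
 * S14   S13  S14 
(> = start, * = accepting)

start=S0 accept=S11,S12,S13,S14 S0-0->S1 S0-1->S2 S1-0->S3 S1-1->S4 S2-0->S5 S2-1->S6 S3-0->S7 S3-1->S8 S4-0->S9 S4-1->S10 S5-0->S11 S5-1->S12 S6-0->S13 S6-1->S14 S7-0->S7 S7-1->S8 S8-0->S9 S8-1->S10 S9-0->S11 S9-1->S12 S10-0->S13 S10-1->S14 S11-0->S7 S11-1->S8 S12-0->S9 S12-1->S10 S13-0->S11 S13-1->S12 S14-0->S13 S14-1->S14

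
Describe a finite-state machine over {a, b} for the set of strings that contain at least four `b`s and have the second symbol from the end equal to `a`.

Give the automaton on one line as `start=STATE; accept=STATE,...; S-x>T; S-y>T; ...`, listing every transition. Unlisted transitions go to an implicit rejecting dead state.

start=S0; accept=S6,S8; S0-a>S0; S0-b>S1; S1-a>S1; S1-b>S2; S2-a>S2; S2-b>S3; S3-a>S4; S3-b>S5; S4-a>S4; S4-b>S6; S5-a>S7; S5-b>S5; S6-a>S7; S6-b>S5; S7-a>S8; S7-b>S6; S8-a>S8; S8-b>S6

Build one automaton per condition and run them in lockstep. The first has 6 states tracking the count of `b`s, saturating at 5; the second has 7 states tracking the last 2 symbols read. A product state is a pair (one from each), accepting exactly when both do. Equivalent product states are then merged.
A 9-state machine:
        a   b  
>  S0   S0  S1 
   S1   S1  S2 
   S2   S2  S3 
   S3   S4  S5 
   S4   S4  S6 
   S5   S7  S5 
 * S6   S7  S5 
   S7   S8  S6 
 * S8   S8  S6 
(> = start, * = accepting)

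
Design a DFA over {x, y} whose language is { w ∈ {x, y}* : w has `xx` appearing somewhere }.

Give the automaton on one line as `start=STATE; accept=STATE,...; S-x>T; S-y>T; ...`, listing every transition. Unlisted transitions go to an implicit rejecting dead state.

States q0..q1 record the length of the longest prefix of `xx` that matches the current input suffix. Reaching q2 means `xx` has been seen, and we stay there forever. Accept from q2.
3 states suffice.
        x   y  
>  q0   q1  q0 
   q1   q2  q0 
 * q2   q2  q2 
(> = start, * = accepting)

start=q0; accept=q2; q0-x>q1; q0-y>q0; q1-x>q2; q1-y>q0; q2-x>q2; q2-y>q2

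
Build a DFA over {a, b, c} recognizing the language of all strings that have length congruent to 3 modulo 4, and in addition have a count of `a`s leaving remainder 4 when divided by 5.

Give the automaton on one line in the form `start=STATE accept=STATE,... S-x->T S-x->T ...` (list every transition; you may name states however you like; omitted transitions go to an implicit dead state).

start=S0 accept=S19 S0-a->S1 S0-b->S2 S0-c->S2 S1-a->S3 S1-b->S4 S1-c->S4 S2-a->S4 S2-b->S5 S2-c->S5 S3-a->S6 S3-b->S7 S3-c->S7 S4-a->S7 S4-b->S8 S4-c->S8 S5-a->S8 S5-b->S9 S5-c->S9 S6-a->S10 S6-b->S11 S6-c->S11 S7-a->S11 S7-b->S12 S7-c->S12 S8-a->S12 S8-b->S13 S8-c->S13 S9-a->S13 S9-b->S0 S9-c->S0 S10-a->S2 S10-b->S14 S10-c->S14 S11-a->S14 S11-b->S15 S11-c->S15 S12-a->S15 S12-b->S16 S12-c->S16 S13-a->S16 S13-b->S1 S13-c->S1 S14-a->S5 S14-b->S17 S14-c->S17 S15-a->S17 S15-b->S18 S15-c->S18 S16-a->S18 S16-b->S3 S16-c->S3 S17-a->S9 S17-b->S19 S17-c->S19 S18-a->S19 S18-b->S6 S18-c->S6 S19-a->S0 S19-b->S10 S19-c->S10

Handle the two conditions separately and then intersect. One (4 states) tracks the input length modulo 4; the other (5 states) tracks the count of `a`s modulo 5. Each combined state is a pair, one component from each; accept when both components accept.
20 states suffice.
          a    b    c  
>  S0     S1   S2   S2 
   S1     S3   S4   S4 
   S2     S4   S5   S5 
   S3     S6   S7   S7 
   S4     S7   S8   S8 
   S5     S8   S9   S9 
   S6    S10  S11  S11 
   S7    S11  S12  S12 
   S8    S12  S13  S13 
   S9    S13   S0   S0 
   S10    S2  S14  S14 
   S11   S14  S15  S15 
   S12   S15  S16  S16 
   S13   S16   S1   S1 
   S14    S5  S17  S17 
   S15   S17  S18  S18 
   S16   S18   S3   S3 
   S17    S9  S19  S19 
   S18   S19   S6   S6 
 * S19    S0  S10  S10 
(> = start, * = accepting)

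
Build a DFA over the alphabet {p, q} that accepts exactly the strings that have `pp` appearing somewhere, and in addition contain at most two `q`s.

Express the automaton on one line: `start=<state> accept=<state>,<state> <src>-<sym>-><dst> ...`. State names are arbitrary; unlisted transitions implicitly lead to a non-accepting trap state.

start=S0 accept=S3,S6,S9 S0-p->S1 S0-q->S2 S1-p->S3 S1-q->S2 S2-p->S4 S2-q->S5 S3-p->S3 S3-q->S6 S4-p->S6 S4-q->S5 S5-p->S7 S5-q->S8 S6-p->S6 S6-q->S9 S7-p->S9 S7-q->S8 S8-p->S10 S8-q->S8 S9-p->S9 S9-q->S11 S10-p->S11 S10-q->S8 S11-p->S11 S11-q->S11

Build one automaton per condition and run them in lockstep. The first has 3 states tracking whether and how much of `pp` has been seen; the second has 4 states tracking the count of `q`s, saturating at 3. A product state is a pair (one from each), accepting exactly when both do.
          p    q  
>  S0     S1   S2 
   S1     S3   S2 
   S2     S4   S5 
 * S3     S3   S6 
   S4     S6   S5 
   S5     S7   S8 
 * S6     S6   S9 
   S7     S9   S8 
   S8    S10   S8 
 * S9     S9  S11 
   S10   S11   S8 
   S11   S11  S11 
(> = start, * = accepting)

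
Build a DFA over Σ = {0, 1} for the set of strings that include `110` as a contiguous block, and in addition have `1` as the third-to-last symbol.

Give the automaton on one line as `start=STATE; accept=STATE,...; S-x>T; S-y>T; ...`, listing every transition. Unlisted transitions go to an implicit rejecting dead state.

Run two small machines in parallel and take their product. One (4 states) tracks whether and how much of `110` has been seen; the other (15 states) tracks the last 3 symbols read. Each combined state is a pair, one component from each; accept when both components accept.
With 22 states:
          0    1  
>  q0     q1   q2 
   q1     q3   q4 
   q2     q5   q6 
   q3     q7   q8 
   q4     q9  q10 
   q5    q11  q12 
   q6    q13  q14 
   q7     q7   q8 
   q8     q9  q10 
   q9    q11  q12 
   q10   q13  q14 
   q11    q7   q8 
   q12    q9  q10 
 * q13   q15  q16 
   q14   q13  q14 
 * q15   q17  q18 
 * q16   q19  q20 
   q17   q17  q18 
   q18   q19  q20 
   q19   q15  q16 
   q20   q13  q21 
 * q21   q13  q21 
(> = start, * = accepting)

start=q0; accept=q13,q15,q16,q21; q0-0>q1; q0-1>q2; q1-0>q3; q1-1>q4; q2-0>q5; q2-1>q6; q3-0>q7; q3-1>q8; q4-0>q9; q4-1>q10; q5-0>q11; q5-1>q12; q6-0>q13; q6-1>q14; q7-0>q7; q7-1>q8; q8-0>q9; q8-1>q10; q9-0>q11; q9-1>q12; q10-0>q13; q10-1>q14; q11-0>q7; q11-1>q8; q12-0>q9; q12-1>q10; q13-0>q15; q13-1>q16; q14-0>q13; q14-1>q14; q15-0>q17; q15-1>q18; q16-0>q19; q16-1>q20; q17-0>q17; q17-1>q18; q18-0>q19; q18-1>q20; q19-0>q15; q19-1>q16; q20-0>q13; q20-1>q21; q21-0>q13; q21-1>q21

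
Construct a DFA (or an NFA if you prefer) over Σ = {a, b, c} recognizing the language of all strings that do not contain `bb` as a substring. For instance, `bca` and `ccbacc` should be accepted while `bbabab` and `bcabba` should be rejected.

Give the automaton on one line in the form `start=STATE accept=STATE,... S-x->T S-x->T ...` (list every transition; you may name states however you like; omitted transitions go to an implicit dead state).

start=q0 accept=q0,q1 q0-a->q0 q0-b->q1 q0-c->q0 q1-a->q0 q1-b->q2 q1-c->q0 q2-a->q2 q2-b->q2 q2-c->q2

This is the complement of 'contains `bb`'. Use the same substring-matching states — q0 through q2 holding how much of `bb` has just been matched — but flip the accepting set: everything except the trap q2 accepts.
3 states suffice.
        a   b   c  
>* q0   q0  q1  q0 
 * q1   q0  q2  q0 
   q2   q2  q2  q2 
(> = start, * = accepting)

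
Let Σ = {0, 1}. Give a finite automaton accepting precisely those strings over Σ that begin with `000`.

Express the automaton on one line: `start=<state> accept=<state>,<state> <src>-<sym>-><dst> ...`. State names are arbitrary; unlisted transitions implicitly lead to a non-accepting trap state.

Walk along `000` while the input agrees: from s0 take `0` to s1, and so on. Any deviation drops to the rejecting sink s4. Once s3 is reached the prefix is confirmed and every continuation is accepted.
A 5-state machine:
        0   1  
>  s0   s1  s4 
   s1   s2  s4 
   s2   s3  s4 
 * s3   s3  s3 
   s4   s4  s4 
(> = start, * = accepting)

start=s0 accept=s3 s0-0->s1 s0-1->s4 s1-0->s2 s1-1->s4 s2-0->s3 s2-1->s4 s3-0->s3 s3-1->s3 s4-0->s4 s4-1->s4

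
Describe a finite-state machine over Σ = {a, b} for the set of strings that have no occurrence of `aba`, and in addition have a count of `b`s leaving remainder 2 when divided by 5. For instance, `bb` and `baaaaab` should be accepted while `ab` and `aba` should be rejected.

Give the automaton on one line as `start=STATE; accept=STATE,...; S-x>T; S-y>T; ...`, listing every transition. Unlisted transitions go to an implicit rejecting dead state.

start=q0; accept=q5,q7,q8; q0-a>q1; q0-b>q2; q1-a>q1; q1-b>q3; q2-a>q4; q2-b>q5; q3-a>q6; q3-b>q5; q4-a>q4; q4-b>q7; q5-a>q8; q5-b>q9; q6-a>q6; q6-b>q6; q7-a>q6; q7-b>q9; q8-a>q8; q8-b>q10; q9-a>q11; q9-b>q12; q10-a>q6; q10-b>q12; q11-a>q11; q11-b>q13; q12-a>q14; q12-b>q0; q13-a>q6; q13-b>q0; q14-a>q14; q14-b>q15; q15-a>q6; q15-b>q2

Handle the two conditions separately and then intersect. The first has 4 states tracking partial matches of the forbidden pattern `aba`; the second has 5 states tracking the count of `b`s modulo 5. A product state is a pair (one from each), accepting exactly when both do. Equivalent product states are then merged.
With 16 states:
          a    b  
>  q0     q1   q2 
   q1     q1   q3 
   q2     q4   q5 
   q3     q6   q5 
   q4     q4   q7 
 * q5     q8   q9 
   q6     q6   q6 
 * q7     q6   q9 
 * q8     q8  q10 
   q9    q11  q12 
   q10    q6  q12 
   q11   q11  q13 
   q12   q14   q0 
   q13    q6   q0 
   q14   q14  q15 
   q15    q6   q2 
(> = start, * = accepting)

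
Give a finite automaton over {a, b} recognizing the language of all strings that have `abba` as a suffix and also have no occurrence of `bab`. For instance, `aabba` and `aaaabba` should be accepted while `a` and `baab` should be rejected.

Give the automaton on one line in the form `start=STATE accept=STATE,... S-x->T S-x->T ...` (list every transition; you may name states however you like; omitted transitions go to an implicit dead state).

Handle the two conditions separately and then intersect. The first has 5 states tracking how much of the suffix `abba` has currently been matched; the second has 4 states tracking partial matches of the forbidden pattern `bab`. A product state is a pair (one from each), accepting exactly when both do. After merging equivalent states the machine shrinks.
8 states suffice.
        a   b  
>  q0   q1  q2 
   q1   q1  q3 
   q2   q4  q2 
   q3   q4  q5 
   q4   q1  q6 
   q5   q7  q2 
   q6   q6  q6 
 * q7   q1  q6 
(> = start, * = accepting)

start=q0 accept=q7 q0-a->q1 q0-b->q2 q1-a->q1 q1-b->q3 q2-a->q4 q2-b->q2 q3-a->q4 q3-b->q5 q4-a->q1 q4-b->q6 q5-a->q7 q5-b->q2 q6-a->q6 q6-b->q6 q7-a->q1 q7-b->q6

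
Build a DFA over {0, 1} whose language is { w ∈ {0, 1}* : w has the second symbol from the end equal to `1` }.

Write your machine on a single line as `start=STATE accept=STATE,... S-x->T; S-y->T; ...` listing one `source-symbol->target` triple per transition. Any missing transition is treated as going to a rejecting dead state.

start=q0; accept=q5,q6; q0-0->q1; q0-1->q2; q1-0->q3; q1-1->q4; q2-0->q5; q2-1->q6; q3-0->q3; q3-1->q4; q4-0->q5; q4-1->q6; q5-0->q3; q5-1->q4; q6-0->q5; q6-1->q6

Because acceptance depends on a position counted from the end, the machine has to buffer the most recent 2 symbols. Make each state the string of the last up-to-2 symbols read; on input `x` shift the window left and append `x`. Accept when the buffered window has length 2 and begins with `1`.
A 7-state machine:
        0   1  
>  q0   q1  q2 
   q1   q3  q4 
   q2   q5  q6 
   q3   q3  q4 
   q4   q5  q6 
 * q5   q3  q4 
 * q6   q5  q6 
(> = start, * = accepting)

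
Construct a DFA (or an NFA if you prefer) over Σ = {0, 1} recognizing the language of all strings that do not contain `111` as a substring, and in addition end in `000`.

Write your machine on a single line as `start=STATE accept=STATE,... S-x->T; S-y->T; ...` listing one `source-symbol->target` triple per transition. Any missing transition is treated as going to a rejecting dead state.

start=S0; accept=S5; S0-0->S1; S0-1->S2; S1-0->S3; S1-1->S2; S2-0->S1; S2-1->S4; S3-0->S5; S3-1->S2; S4-0->S1; S4-1->S6; S5-0->S5; S5-1->S2; S6-0->S6; S6-1->S6

Run two small machines in parallel and take their product. One (4 states) tracks partial matches of the forbidden pattern `111`; the other (4 states) tracks how much of the suffix `000` has currently been matched. Each combined state is a pair, one component from each; accept when both components accept. After merging equivalent states the machine shrinks.
With 7 states:
        0   1  
>  S0   S1  S2 
   S1   S3  S2 
   S2   S1  S4 
   S3   S5  S2 
   S4   S1  S6 
 * S5   S5  S2 
   S6   S6  S6 
(> = start, * = accepting)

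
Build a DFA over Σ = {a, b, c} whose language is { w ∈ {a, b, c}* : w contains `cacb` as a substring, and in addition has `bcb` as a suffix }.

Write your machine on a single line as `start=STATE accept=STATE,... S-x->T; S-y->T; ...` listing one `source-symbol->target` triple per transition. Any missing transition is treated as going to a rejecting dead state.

Run two small machines in parallel and take their product. One (5 states) tracks whether and how much of `cacb` has been seen; the other (4 states) tracks how much of the suffix `bcb` has currently been matched. Each combined state is a pair, one component from each; accept when both components accept. After merging equivalent states the machine shrinks.
With 8 states:
        a   b   c  
>  q0   q0  q0  q1 
   q1   q2  q0  q1 
   q2   q0  q0  q3 
   q3   q2  q4  q1 
   q4   q5  q4  q6 
   q5   q5  q4  q5 
   q6   q5  q7  q5 
 * q7   q5  q4  q6 
(> = start, * = accepting)

start=q0; accept=q7; q0-a->q0; q0-b->q0; q0-c->q1; q1-a->q2; q1-b->q0; q1-c->q1; q2-a->q0; q2-b->q0; q2-c->q3; q3-a->q2; q3-b->q4; q3-c->q1; q4-a->q5; q4-b->q4; q4-c->q6; q5-a->q5; q5-b->q4; q5-c->q5; q6-a->q5; q6-b->q7; q6-c->q5; q7-a->q5; q7-b->q4; q7-c->q6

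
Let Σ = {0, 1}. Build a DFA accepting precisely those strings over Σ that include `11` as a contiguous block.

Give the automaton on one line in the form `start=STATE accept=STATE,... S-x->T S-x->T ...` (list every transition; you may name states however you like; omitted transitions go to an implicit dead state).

States S0..S1 record the length of the longest prefix of `11` that matches the current input suffix. Reaching S2 means `11` has been seen, and we stay there forever. Accept from S2.
With 3 states:
        0   1  
>  S0   S0  S1 
   S1   S0  S2 
 * S2   S2  S2 
(> = start, * = accepting)

start=S0 accept=S2 S0-0->S0 S0-1->S1 S1-0->S0 S1-1->S2 S2-0->S2 S2-1->S2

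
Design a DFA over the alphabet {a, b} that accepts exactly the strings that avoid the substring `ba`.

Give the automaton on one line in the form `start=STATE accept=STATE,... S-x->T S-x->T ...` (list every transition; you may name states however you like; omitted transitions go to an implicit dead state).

start=q0 accept=q0,q1 q0-a->q0 q0-b->q1 q1-a->q2 q1-b->q1 q2-a->q2 q2-b->q2

This is the complement of 'contains `ba`'. Use the same substring-matching states — q0 through q2 holding how much of `ba` has just been matched — but flip the accepting set: everything except the trap q2 accepts.
        a   b  
>* q0   q0  q1 
 * q1   q2  q1 
   q2   q2  q2 
(> = start, * = accepting)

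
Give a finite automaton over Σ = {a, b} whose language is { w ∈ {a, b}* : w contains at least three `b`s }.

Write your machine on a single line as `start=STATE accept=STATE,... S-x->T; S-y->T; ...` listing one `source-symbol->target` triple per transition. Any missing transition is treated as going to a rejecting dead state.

start=s0; accept=s3,s4; s0-a->s0; s0-b->s1; s1-a->s1; s1-b->s2; s2-a->s2; s2-b->s3; s3-a->s3; s3-b->s4; s4-a->s4; s4-b->s4

Only the number of `b`s matters, and only up to 4. Make a chain s0 → s1 → s2 → s3 → s4 advanced by each `b` (with s4 absorbing); every other symbol self-loops. The accepting set is {s3, s4}.
5 states suffice.
        a   b  
>  s0   s0  s1 
   s1   s1  s2 
   s2   s2  s3 
 * s3   s3  s4 
 * s4   s4  s4 
(> = start, * = accepting)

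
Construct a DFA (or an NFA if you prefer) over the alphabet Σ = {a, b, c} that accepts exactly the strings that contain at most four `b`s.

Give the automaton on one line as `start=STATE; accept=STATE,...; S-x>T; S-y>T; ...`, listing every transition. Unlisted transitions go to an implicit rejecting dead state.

Only the number of `b`s matters, and only up to 5. Make a chain s0 → s1 → s2 → s3 → s4 → s5 advanced by each `b` (with s5 absorbing); every other symbol self-loops. The accepting set is {s0, s1, s2, s3, s4}.
6 states suffice.
        a   b   c  
>* s0   s0  s1  s0 
 * s1   s1  s2  s1 
 * s2   s2  s3  s2 
 * s3   s3  s4  s3 
 * s4   s4  s5  s4 
   s5   s5  s5  s5 
(> = start, * = accepting)

start=s0; accept=s0,s1,s2,s3,s4; s0-a>s0; s0-b>s1; s0-c>s0; s1-a>s1; s1-b>s2; s1-c>s1; s2-a>s2; s2-b>s3; s2-c>s2; s3-a>s3; s3-b>s4; s3-c>s3; s4-a>s4; s4-b>s5; s4-c>s4; s5-a>s5; s5-b>s5; s5-c>s5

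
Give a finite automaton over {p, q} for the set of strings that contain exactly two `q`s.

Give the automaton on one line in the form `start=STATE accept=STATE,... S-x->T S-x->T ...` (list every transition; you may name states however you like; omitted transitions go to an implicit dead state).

Only the number of `q`s matters, and only up to 3. Make a chain A → B → C → D advanced by each `q` (with D absorbing); every other symbol self-loops. The accepting set is {C}.
A 4-state machine:
       p  q 
>  A   A  B 
   B   B  C 
 * C   C  D 
   D   D  D 
(> = start, * = accepting)

start=A accept=C A-p->A A-q->B B-p->B B-q->C C-p->C C-q->D D-p->D D-q->D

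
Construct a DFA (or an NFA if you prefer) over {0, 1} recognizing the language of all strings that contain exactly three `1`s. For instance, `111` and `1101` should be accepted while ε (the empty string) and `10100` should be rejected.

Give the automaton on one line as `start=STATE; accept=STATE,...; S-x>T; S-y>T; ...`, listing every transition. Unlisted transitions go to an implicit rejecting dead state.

start=q0; accept=q3; q0-0>q0; q0-1>q1; q1-0>q1; q1-1>q2; q2-0>q2; q2-1>q3; q3-0>q3; q3-1>q4; q4-0>q4; q4-1>q4

Count `1`s, saturating at 4: states q0 through q3 mean 0 through 3 `1`s seen; q4 means more than 3. Each `1` increments (capped at q4); other symbols loop. Accept from {q3}.
        0   1  
>  q0   q0  q1 
   q1   q1  q2 
   q2   q2  q3 
 * q3   q3  q4 
   q4   q4  q4 
(> = start, * = accepting)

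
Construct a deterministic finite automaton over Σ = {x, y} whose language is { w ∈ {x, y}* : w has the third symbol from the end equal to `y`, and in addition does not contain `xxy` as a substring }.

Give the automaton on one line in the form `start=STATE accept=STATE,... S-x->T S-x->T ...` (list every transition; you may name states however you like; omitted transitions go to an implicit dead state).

start=q0 accept=q6,q7,q8,q9 q0-x->q1 q0-y->q2 q1-x->q3 q1-y->q2 q2-x->q4 q2-y->q5 q3-x->q3 q3-y->q3 q4-x->q6 q4-y->q7 q5-x->q8 q5-y->q9 q6-x->q3 q6-y->q3 q7-x->q4 q7-y->q5 q8-x->q6 q8-y->q7 q9-x->q8 q9-y->q9

Build one automaton per condition and run them in lockstep. The first has 15 states tracking the last 3 symbols read; the second has 4 states tracking partial matches of the forbidden pattern `xxy`. A product state is a pair (one from each), accepting exactly when both do. Minimizing collapses redundant product states.
        x   y  
>  q0   q1  q2 
   q1   q3  q2 
   q2   q4  q5 
   q3   q3  q3 
   q4   q6  q7 
   q5   q8  q9 
 * q6   q3  q3 
 * q7   q4  q5 
 * q8   q6  q7 
 * q9   q8  q9 
(> = start, * = accepting)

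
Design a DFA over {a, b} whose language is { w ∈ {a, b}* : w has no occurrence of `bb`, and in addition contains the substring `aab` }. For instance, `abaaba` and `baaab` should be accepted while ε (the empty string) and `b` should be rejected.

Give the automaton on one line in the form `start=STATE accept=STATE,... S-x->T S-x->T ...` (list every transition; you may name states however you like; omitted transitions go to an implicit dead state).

Build one automaton per condition and run them in lockstep. One (3 states) tracks partial matches of the forbidden pattern `bb`; the other (4 states) tracks whether and how much of `aab` has been seen. Each combined state is a pair, one component from each; accept when both components accept. Equivalent product states are then merged.
7 states suffice.
        a   b  
>  S0   S1  S2 
   S1   S3  S2 
   S2   S1  S4 
   S3   S3  S5 
   S4   S4  S4 
 * S5   S6  S4 
 * S6   S6  S5 
(> = start, * = accepting)

start=S0 accept=S5,S6 S0-a->S1 S0-b->S2 S1-a->S3 S1-b->S2 S2-a->S1 S2-b->S4 S3-a->S3 S3-b->S5 S4-a->S4 S4-b->S4 S5-a->S6 S5-b->S4 S6-a->S6 S6-b->S5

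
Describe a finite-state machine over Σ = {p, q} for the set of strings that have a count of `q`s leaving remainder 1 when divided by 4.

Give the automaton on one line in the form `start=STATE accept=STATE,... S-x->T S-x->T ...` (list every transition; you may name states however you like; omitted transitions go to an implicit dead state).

start=A accept=B A-p->A A-q->B B-p->B B-q->C C-p->C C-q->D D-p->D D-q->A

Keep the running count of `q`s modulo 4: each `q` advances along the cycle A → B → C → D → A while other symbols loop. Accept at B.
4 states suffice.
       p  q 
>  A   A  B 
 * B   B  C 
   C   C  D 
   D   D  A 
(> = start, * = accepting)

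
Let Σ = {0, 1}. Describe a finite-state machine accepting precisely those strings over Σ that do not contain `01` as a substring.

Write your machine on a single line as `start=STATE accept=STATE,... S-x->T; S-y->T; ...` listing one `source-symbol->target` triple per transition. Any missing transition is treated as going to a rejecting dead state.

This is the complement of 'contains `01`'. Use the same substring-matching states — S0 through S2 holding how much of `01` has just been matched — but flip the accepting set: everything except the trap S2 accepts.
3 states suffice.
        0   1  
>* S0   S1  S0 
 * S1   S1  S2 
   S2   S2  S2 
(> = start, * = accepting)

start=S0; accept=S0,S1; S0-0->S1; S0-1->S0; S1-0->S1; S1-1->S2; S2-0->S2; S2-1->S2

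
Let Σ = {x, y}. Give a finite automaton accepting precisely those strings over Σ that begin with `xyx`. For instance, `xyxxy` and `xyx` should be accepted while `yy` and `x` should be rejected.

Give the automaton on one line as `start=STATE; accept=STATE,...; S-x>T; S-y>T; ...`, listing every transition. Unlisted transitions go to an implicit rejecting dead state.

start=q0; accept=q3; q0-x>q1; q0-y>q4; q1-x>q4; q1-y>q2; q2-x>q3; q2-y>q4; q3-x>q3; q3-y>q3; q4-x>q4; q4-y>q4

Check the first 3 symbols one by one: q0 through q2 record how many have matched `xyx` so far; any wrong symbol goes to the dead state q4. After all 3 match we enter the accepting sink q3.
5 states suffice.
        x   y  
>  q0   q1  q4 
   q1   q4  q2 
   q2   q3  q4 
 * q3   q3  q3 
   q4   q4  q4 
(> = start, * = accepting)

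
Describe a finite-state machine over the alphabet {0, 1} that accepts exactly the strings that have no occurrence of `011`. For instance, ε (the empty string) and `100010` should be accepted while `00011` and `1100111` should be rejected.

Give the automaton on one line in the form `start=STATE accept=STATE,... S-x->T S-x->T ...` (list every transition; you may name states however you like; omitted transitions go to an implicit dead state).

Track partial matches of the forbidden pattern `011`. State q3 is a dead state reached once `011` has occurred; every other state accepts. q0 means no part of `011` is currently matched.
        0   1  
>* q0   q1  q0 
 * q1   q1  q2 
 * q2   q1  q3 
   q3   q3  q3 
(> = start, * = accepting)

start=q0 accept=q0,q1,q2 q0-0->q1 q0-1->q0 q1-0->q1 q1-1->q2 q2-0->q1 q2-1->q3 q3-0->q3 q3-1->q3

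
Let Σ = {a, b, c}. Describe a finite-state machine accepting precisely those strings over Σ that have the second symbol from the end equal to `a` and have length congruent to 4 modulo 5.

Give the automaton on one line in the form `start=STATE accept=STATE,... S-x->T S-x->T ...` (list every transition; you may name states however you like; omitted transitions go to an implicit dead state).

Handle the two conditions separately and then intersect. The first has 13 states tracking the last 2 symbols read; the second has 5 states tracking the input length modulo 5. A product state is a pair (one from each), accepting exactly when both do. After merging equivalent states the machine shrinks.
7 states suffice.
        a   b   c  
>  q0   q1  q1  q1 
   q1   q2  q2  q2 
   q2   q3  q4  q4 
   q3   q5  q5  q5 
   q4   q6  q6  q6 
 * q5   q0  q0  q0 
   q6   q0  q0  q0 
(> = start, * = accepting)

start=q0 accept=q5 q0-a->q1 q0-b->q1 q0-c->q1 q1-a->q2 q1-b->q2 q1-c->q2 q2-a->q3 q2-b->q4 q2-c->q4 q3-a->q5 q3-b->q5 q3-c->q5 q4-a->q6 q4-b->q6 q4-c->q6 q5-a->q0 q5-b->q0 q5-c->q0 q6-a->q0 q6-b->q0 q6-c->q0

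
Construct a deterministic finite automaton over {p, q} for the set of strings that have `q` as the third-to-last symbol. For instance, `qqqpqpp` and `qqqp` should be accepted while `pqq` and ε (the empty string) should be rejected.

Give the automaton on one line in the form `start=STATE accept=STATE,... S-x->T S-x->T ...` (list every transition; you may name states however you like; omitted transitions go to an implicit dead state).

A DFA must remember the last 3 symbols (since which symbol is third-to-last isn't known until the input ends). Use one state per possible window of the last ≤3 symbols; accept from those whose window starts with `q`.
          p    q  
>  s0     s1   s2 
   s1     s3   s4 
   s2     s5   s6 
   s3     s7   s8 
   s4     s9  s10 
   s5    s11  s12 
   s6    s13  s14 
   s7     s7   s8 
   s8     s9  s10 
   s9    s11  s12 
   s10   s13  s14 
 * s11    s7   s8 
 * s12    s9  s10 
 * s13   s11  s12 
 * s14   s13  s14 
(> = start, * = accepting)

start=s0 accept=s11,s12,s13,s14 s0-p->s1 s0-q->s2 s1-p->s3 s1-q->s4 s2-p->s5 s2-q->s6 s3-p->s7 s3-q->s8 s4-p->s9 s4-q->s10 s5-p->s11 s5-q->s12 s6-p->s13 s6-q->s14 s7-p->s7 s7-q->s8 s8-p->s9 s8-q->s10 s9-p->s11 s9-q->s12 s10-p->s13 s10-q->s14 s11-p->s7 s11-q->s8 s12-p->s9 s12-q->s10 s13-p->s11 s13-q->s12 s14-p->s13 s14-q->s14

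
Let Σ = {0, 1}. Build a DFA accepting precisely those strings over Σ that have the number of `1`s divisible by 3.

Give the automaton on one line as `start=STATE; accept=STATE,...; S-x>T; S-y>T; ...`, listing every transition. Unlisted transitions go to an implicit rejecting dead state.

start=s0; accept=s0; s0-0>s0; s0-1>s1; s1-0>s1; s1-1>s2; s2-0>s2; s2-1>s0

Keep the running count of `1`s modulo 3: each `1` advances along the cycle s0 → s1 → s2 → s0 while other symbols loop. Accept at s0.
        0   1  
>* s0   s0  s1 
   s1   s1  s2 
   s2   s2  s0 
(> = start, * = accepting)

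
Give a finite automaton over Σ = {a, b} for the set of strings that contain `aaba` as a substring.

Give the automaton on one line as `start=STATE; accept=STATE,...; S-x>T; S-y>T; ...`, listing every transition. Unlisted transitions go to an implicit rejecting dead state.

start=s0; accept=s4; s0-a>s1; s0-b>s0; s1-a>s2; s1-b>s0; s2-a>s2; s2-b>s3; s3-a>s4; s3-b>s0; s4-a>s4; s4-b>s4

States s0..s3 record the length of the longest prefix of `aaba` that matches the current input suffix. Reaching s4 means `aaba` has been seen, and we stay there forever. Accept from s4.
5 states suffice.
        a   b  
>  s0   s1  s0 
   s1   s2  s0 
   s2   s2  s3 
   s3   s4  s0 
 * s4   s4  s4 
(> = start, * = accepting)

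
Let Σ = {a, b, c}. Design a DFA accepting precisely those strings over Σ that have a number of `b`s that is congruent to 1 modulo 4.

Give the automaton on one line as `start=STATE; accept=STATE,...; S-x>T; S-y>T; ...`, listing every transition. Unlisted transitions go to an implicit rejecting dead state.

start=q0; accept=q1; q0-a>q0; q0-b>q1; q0-c>q0; q1-a>q1; q1-b>q2; q1-c>q1; q2-a>q2; q2-b>q3; q2-c>q2; q3-a>q3; q3-b>q0; q3-c>q3

The only thing that matters is how many `b`s have appeared, reduced mod 4. Use one state per residue: q0 for 0, …, q3 for 3. Reading `b` moves to the next residue; anything else stays put. q1 is accepting.
        a   b   c  
>  q0   q0  q1  q0 
 * q1   q1  q2  q1 
   q2   q2  q3  q2 
   q3   q3  q0  q3 
(> = start, * = accepting)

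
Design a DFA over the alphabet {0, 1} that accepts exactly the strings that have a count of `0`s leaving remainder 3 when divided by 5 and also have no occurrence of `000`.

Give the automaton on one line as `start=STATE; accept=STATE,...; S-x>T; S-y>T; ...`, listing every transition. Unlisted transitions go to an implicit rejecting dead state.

Build one automaton per condition and run them in lockstep. The first has 5 states tracking the count of `0`s modulo 5; the second has 4 states tracking partial matches of the forbidden pattern `000`. A product state is a pair (one from each), accepting exactly when both do.
With 20 states:
          0    1  
>  s0     s1   s0 
   s1     s2   s3 
   s2     s4   s5 
   s3     s6   s3 
   s4     s7   s4 
   s5     s8   s5 
   s6     s9   s5 
   s7    s10   s7 
 * s8    s11  s12 
 * s9     s7  s12 
   s10   s13  s10 
   s11   s10  s14 
 * s12   s15  s12 
   s13   s16  s13 
   s14   s17  s14 
   s15   s18  s14 
   s16    s4  s16 
   s17   s19   s0 
   s18   s13   s0 
   s19   s16   s3 
(> = start, * = accepting)

start=s0; accept=s8,s9,s12; s0-0>s1; s0-1>s0; s1-0>s2; s1-1>s3; s2-0>s4; s2-1>s5; s3-0>s6; s3-1>s3; s4-0>s7; s4-1>s4; s5-0>s8; s5-1>s5; s6-0>s9; s6-1>s5; s7-0>s10; s7-1>s7; s8-0>s11; s8-1>s12; s9-0>s7; s9-1>s12; s10-0>s13; s10-1>s10; s11-0>s10; s11-1>s14; s12-0>s15; s12-1>s12; s13-0>s16; s13-1>s13; s14-0>s17; s14-1>s14; s15-0>s18; s15-1>s14; s16-0>s4; s16-1>s16; s17-0>s19; s17-1>s0; s18-0>s13; s18-1>s0; s19-0>s16; s19-1>s3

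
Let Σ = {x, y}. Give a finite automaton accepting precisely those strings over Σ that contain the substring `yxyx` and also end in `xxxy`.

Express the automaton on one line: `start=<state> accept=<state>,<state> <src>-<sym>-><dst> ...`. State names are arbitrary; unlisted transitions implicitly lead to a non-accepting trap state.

start=S0 accept=S8 S0-x->S0 S0-y->S1 S1-x->S2 S1-y->S1 S2-x->S0 S2-y->S3 S3-x->S4 S3-y->S1 S4-x->S5 S4-y->S6 S5-x->S7 S5-y->S6 S6-x->S4 S6-y->S6 S7-x->S7 S7-y->S8 S8-x->S4 S8-y->S6

Build one automaton per condition and run them in lockstep. One (5 states) tracks whether and how much of `yxyx` has been seen; the other (5 states) tracks how much of the suffix `xxxy` has currently been matched. Each combined state is a pair, one component from each; accept when both components accept. Equivalent product states are then merged.
9 states suffice.
        x   y  
>  S0   S0  S1 
   S1   S2  S1 
   S2   S0  S3 
   S3   S4  S1 
   S4   S5  S6 
   S5   S7  S6 
   S6   S4  S6 
   S7   S7  S8 
 * S8   S4  S6 
(> = start, * = accepting)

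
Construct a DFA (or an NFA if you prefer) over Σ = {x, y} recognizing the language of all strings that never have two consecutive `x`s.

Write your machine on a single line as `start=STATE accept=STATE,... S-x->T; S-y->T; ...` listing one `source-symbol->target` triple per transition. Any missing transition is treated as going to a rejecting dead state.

start=S0; accept=S0,S1; S0-x->S1; S0-y->S0; S1-x->S2; S1-y->S0; S2-x->S2; S2-y->S2

This is the complement of 'contains `xx`'. Use the same substring-matching states — S0 through S2 holding how much of `xx` has just been matched — but flip the accepting set: everything except the trap S2 accepts.
With 3 states:
        x   y  
>* S0   S1  S0 
 * S1   S2  S0 
   S2   S2  S2 
(> = start, * = accepting)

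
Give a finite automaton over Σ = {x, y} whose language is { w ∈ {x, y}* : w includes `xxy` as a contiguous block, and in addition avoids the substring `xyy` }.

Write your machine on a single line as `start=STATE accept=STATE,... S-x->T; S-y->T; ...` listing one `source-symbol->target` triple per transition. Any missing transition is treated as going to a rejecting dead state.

Handle the two conditions separately and then intersect. The first has 4 states tracking whether and how much of `xxy` has been seen; the second has 4 states tracking partial matches of the forbidden pattern `xyy`. A product state is a pair (one from each), accepting exactly when both do. After merging equivalent states the machine shrinks.
        x   y  
>  q0   q1  q0 
   q1   q2  q3 
   q2   q2  q4 
   q3   q1  q5 
 * q4   q6  q5 
   q5   q5  q5 
 * q6   q6  q4 
(> = start, * = accepting)

start=q0; accept=q4,q6; q0-x->q1; q0-y->q0; q1-x->q2; q1-y->q3; q2-x->q2; q2-y->q4; q3-x->q1; q3-y->q5; q4-x->q6; q4-y->q5; q5-x->q5; q5-y->q5; q6-x->q6; q6-y->q4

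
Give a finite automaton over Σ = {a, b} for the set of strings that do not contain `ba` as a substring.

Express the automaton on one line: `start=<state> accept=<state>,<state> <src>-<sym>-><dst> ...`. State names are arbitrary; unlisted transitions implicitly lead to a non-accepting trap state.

start=q0 accept=q0,q1 q0-a->q0 q0-b->q1 q1-a->q2 q1-b->q1 q2-a->q2 q2-b->q2

Track partial matches of the forbidden pattern `ba`. State q2 is a dead state reached once `ba` has occurred; every other state accepts. q0 means no part of `ba` is currently matched.
A 3-state machine:
        a   b  
>* q0   q0  q1 
 * q1   q2  q1 
   q2   q2  q2 
(> = start, * = accepting)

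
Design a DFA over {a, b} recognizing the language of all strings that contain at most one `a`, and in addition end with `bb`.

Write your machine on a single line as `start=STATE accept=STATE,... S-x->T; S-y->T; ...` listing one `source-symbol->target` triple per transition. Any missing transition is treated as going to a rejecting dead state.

Build one automaton per condition and run them in lockstep. The first has 3 states tracking the count of `a`s, saturating at 2; the second has 3 states tracking how much of the suffix `bb` has currently been matched. A product state is a pair (one from each), accepting exactly when both do. After merging equivalent states the machine shrinks.
With 7 states:
        a   b  
>  q0   q1  q2 
   q1   q3  q4 
   q2   q1  q5 
   q3   q3  q3 
   q4   q3  q6 
 * q5   q1  q5 
 * q6   q3  q6 
(> = start, * = accepting)

start=q0; accept=q5,q6; q0-a->q1; q0-b->q2; q1-a->q3; q1-b->q4; q2-a->q1; q2-b->q5; q3-a->q3; q3-b->q3; q4-a->q3; q4-b->q6; q5-a->q1; q5-b->q5; q6-a->q3; q6-b->q6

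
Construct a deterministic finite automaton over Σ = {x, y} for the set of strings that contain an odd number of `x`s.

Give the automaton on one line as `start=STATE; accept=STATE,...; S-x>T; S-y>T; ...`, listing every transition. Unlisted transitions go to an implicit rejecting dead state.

start=A; accept=B; A-x>B; A-y>A; B-x>A; B-y>B

Keep the running count of `x`s modulo 2: each `x` advances along the cycle A → B → A while other symbols loop. Accept at B.
With 2 states:
       x  y 
>  A   B  A 
 * B   A  B 
(> = start, * = accepting)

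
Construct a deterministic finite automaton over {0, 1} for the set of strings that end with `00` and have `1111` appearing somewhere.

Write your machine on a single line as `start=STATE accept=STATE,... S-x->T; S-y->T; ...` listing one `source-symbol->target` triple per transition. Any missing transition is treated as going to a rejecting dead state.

Run two small machines in parallel and take their product. One (3 states) tracks how much of the suffix `00` has currently been matched; the other (5 states) tracks whether and how much of `1111` has been seen. Each combined state is a pair, one component from each; accept when both components accept.
With 9 states:
        0   1  
>  q0   q1  q2 
   q1   q3  q2 
   q2   q1  q4 
   q3   q3  q2 
   q4   q1  q5 
   q5   q1  q6 
   q6   q7  q6 
   q7   q8  q6 
 * q8   q8  q6 
(> = start, * = accepting)

start=q0; accept=q8; q0-0->q1; q0-1->q2; q1-0->q3; q1-1->q2; q2-0->q1; q2-1->q4; q3-0->q3; q3-1->q2; q4-0->q1; q4-1->q5; q5-0->q1; q5-1->q6; q6-0->q7; q6-1->q6; q7-0->q8; q7-1->q6; q8-0->q8; q8-1->q6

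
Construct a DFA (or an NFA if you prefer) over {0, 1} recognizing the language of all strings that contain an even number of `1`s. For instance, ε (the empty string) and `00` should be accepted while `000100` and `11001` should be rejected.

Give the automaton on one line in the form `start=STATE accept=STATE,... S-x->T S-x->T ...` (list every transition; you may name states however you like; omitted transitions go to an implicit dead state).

start=A accept=A A-0->A A-1->B B-0->B B-1->A

Keep the running count of `1`s modulo 2: each `1` advances along the cycle A → B → A while other symbols loop. Accept at A.
       0  1 
>* A   A  B 
   B   B  A 
(> = start, * = accepting)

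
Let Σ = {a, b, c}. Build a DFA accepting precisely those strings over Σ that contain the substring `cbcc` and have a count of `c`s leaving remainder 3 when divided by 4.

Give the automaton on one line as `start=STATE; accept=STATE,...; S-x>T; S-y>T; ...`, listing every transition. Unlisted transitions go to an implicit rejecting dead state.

start=q0; accept=q9; q0-a>q0; q0-b>q0; q0-c>q1; q1-a>q2; q1-b>q3; q1-c>q4; q2-a>q2; q2-b>q2; q2-c>q4; q3-a>q2; q3-b>q2; q3-c>q5; q4-a>q6; q4-b>q7; q4-c>q8; q5-a>q6; q5-b>q7; q5-c>q9; q6-a>q6; q6-b>q6; q6-c>q8; q7-a>q6; q7-b>q6; q7-c>q10; q8-a>q11; q8-b>q12; q8-c>q13; q9-a>q9; q9-b>q9; q9-c>q14; q10-a>q11; q10-b>q12; q10-c>q14; q11-a>q11; q11-b>q11; q11-c>q13; q12-a>q11; q12-b>q11; q12-c>q15; q13-a>q0; q13-b>q16; q13-c>q1; q14-a>q14; q14-b>q14; q14-c>q17; q15-a>q0; q15-b>q16; q15-c>q17; q16-a>q0; q16-b>q0; q16-c>q18; q17-a>q17; q17-b>q17; q17-c>q19; q18-a>q2; q18-b>q3; q18-c>q19; q19-a>q19; q19-b>q19; q19-c>q9

Handle the two conditions separately and then intersect. The first has 5 states tracking whether and how much of `cbcc` has been seen; the second has 4 states tracking the count of `c`s modulo 4. A product state is a pair (one from each), accepting exactly when both do.
A 20-state machine:
          a    b    c  
>  q0     q0   q0   q1 
   q1     q2   q3   q4 
   q2     q2   q2   q4 
   q3     q2   q2   q5 
   q4     q6   q7   q8 
   q5     q6   q7   q9 
   q6     q6   q6   q8 
   q7     q6   q6  q10 
   q8    q11  q12  q13 
 * q9     q9   q9  q14 
   q10   q11  q12  q14 
   q11   q11  q11  q13 
   q12   q11  q11  q15 
   q13    q0  q16   q1 
   q14   q14  q14  q17 
   q15    q0  q16  q17 
   q16    q0   q0  q18 
   q17   q17  q17  q19 
   q18    q2   q3  q19 
   q19   q19  q19   q9 
(> = start, * = accepting)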